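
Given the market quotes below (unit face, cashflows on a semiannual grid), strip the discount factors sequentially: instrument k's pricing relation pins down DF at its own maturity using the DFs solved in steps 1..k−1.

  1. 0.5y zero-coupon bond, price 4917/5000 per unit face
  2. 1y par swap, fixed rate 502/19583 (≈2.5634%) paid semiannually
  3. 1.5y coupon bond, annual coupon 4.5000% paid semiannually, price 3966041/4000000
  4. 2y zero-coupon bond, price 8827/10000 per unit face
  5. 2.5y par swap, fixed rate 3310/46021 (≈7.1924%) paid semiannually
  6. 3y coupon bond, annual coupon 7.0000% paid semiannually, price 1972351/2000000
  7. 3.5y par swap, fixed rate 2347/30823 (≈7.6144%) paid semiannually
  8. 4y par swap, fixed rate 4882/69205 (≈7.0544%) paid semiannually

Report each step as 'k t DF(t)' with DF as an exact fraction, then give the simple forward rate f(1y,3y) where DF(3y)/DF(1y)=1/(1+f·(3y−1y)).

step 1 [0.5y] zero: DF = P = 4917/5000 ≈ 0.983400
step 2 [1y] swap r/2=251/19583: DF=(1 − 251/19583·(0.983400))/(1+251/19583) = 9749/10000 ≈ 0.974900
step 3 [1.5y] bond c/2=9/400: DF=(3966041/4000000 − 9/400·(0.983400+0.974900))/(1+9/400) = 4633/5000 ≈ 0.926600
step 4 [2y] zero: DF = P = 8827/10000 ≈ 0.882700
step 5 [2.5y] swap r/2=1655/46021: DF=(1 − 1655/46021·(0.983400+0.974900+0.926600+0.882700))/(1+1655/46021) = 1669/2000 ≈ 0.834500
step 6 [3y] bond c/2=7/200: DF=(1972351/2000000 − 7/200·(0.983400+0.974900+0.926600+0.882700+0.834500))/(1+7/200) = 1993/2500 ≈ 0.797200
step 7 [3.5y] swap r/2=2347/61646: DF=(1 − 2347/61646·(0.983400+0.974900+0.926600+0.882700+0.834500+0.797200))/(1+2347/61646) = 7653/10000 ≈ 0.765300
step 8 [4y] swap r/2=2441/69205: DF=(1 − 2441/69205·(0.983400+0.974900+0.926600+0.882700+0.834500+0.797200+0.765300))/(1+2441/69205) = 7559/10000 ≈ 0.755900

1 1/2 4917/5000
2 1 9749/10000
3 3/2 4633/5000
4 2 8827/10000
5 5/2 1669/2000
6 3 1993/2500
7 7/2 7653/10000
8 4 7559/10000
f(1y,3y) = ((9749/10000)/(1993/2500) − 1)/(2) = 1777/15944 ≈ 11.1453%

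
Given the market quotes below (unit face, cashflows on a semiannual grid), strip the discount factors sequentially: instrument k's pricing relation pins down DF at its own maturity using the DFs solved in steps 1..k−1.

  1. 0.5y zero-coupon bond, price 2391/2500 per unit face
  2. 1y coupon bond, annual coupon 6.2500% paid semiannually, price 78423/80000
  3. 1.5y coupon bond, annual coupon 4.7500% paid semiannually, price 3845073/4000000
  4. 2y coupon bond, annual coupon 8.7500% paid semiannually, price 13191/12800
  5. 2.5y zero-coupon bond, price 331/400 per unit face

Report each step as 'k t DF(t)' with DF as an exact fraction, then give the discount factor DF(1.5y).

step 1 [0.5y] zero: DF = P = 2391/2500 ≈ 0.956400
step 2 [1y] bond c/2=1/32: DF=(78423/80000 − 1/32·(0.956400))/(1+1/32) = 576/625 ≈ 0.921600
step 3 [1.5y] bond c/2=19/800: DF=(3845073/4000000 − 19/800·(0.956400+0.921600))/(1+19/800) = 4477/5000 ≈ 0.895400
step 4 [2y] bond c/2=7/160: DF=(13191/12800 − 7/160·(0.956400+0.921600+0.895400))/(1+7/160) = 8711/10000 ≈ 0.871100
step 5 [2.5y] zero: DF = P = 331/400 ≈ 0.827500

1 1/2 2391/2500
2 1 576/625
3 3/2 4477/5000
4 2 8711/10000
5 5/2 331/400
DF(1.5y) = 4477/5000 ≈ 0.895400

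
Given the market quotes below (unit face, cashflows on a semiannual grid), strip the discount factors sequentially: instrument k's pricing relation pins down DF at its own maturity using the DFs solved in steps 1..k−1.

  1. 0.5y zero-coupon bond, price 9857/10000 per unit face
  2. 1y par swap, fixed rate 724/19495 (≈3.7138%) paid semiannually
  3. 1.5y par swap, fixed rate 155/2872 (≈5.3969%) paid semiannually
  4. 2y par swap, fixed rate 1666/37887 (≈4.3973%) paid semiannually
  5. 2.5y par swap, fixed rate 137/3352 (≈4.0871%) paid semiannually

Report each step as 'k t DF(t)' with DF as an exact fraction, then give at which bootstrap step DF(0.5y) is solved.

step 1 [0.5y] zero: DF = P = 9857/10000 ≈ 0.985700
step 2 [1y] swap r/2=362/19495: DF=(1 − 362/19495·(0.985700))/(1+362/19495) = 4819/5000 ≈ 0.963800
step 3 [1.5y] swap r/2=155/5744: DF=(1 − 155/5744·(0.985700+0.963800))/(1+155/5744) = 369/400 ≈ 0.922500
step 4 [2y] swap r/2=833/37887: DF=(1 − 833/37887·(0.985700+0.963800+0.922500))/(1+833/37887) = 9167/10000 ≈ 0.916700
step 5 [2.5y] swap r/2=137/6704: DF=(1 − 137/6704·(0.985700+0.963800+0.922500+0.916700))/(1+137/6704) = 9041/10000 ≈ 0.904100

1 1/2 9857/10000
2 1 4819/5000
3 3/2 369/400
4 2 9167/10000
5 5/2 9041/10000
DF(0.5y) is solved at step 1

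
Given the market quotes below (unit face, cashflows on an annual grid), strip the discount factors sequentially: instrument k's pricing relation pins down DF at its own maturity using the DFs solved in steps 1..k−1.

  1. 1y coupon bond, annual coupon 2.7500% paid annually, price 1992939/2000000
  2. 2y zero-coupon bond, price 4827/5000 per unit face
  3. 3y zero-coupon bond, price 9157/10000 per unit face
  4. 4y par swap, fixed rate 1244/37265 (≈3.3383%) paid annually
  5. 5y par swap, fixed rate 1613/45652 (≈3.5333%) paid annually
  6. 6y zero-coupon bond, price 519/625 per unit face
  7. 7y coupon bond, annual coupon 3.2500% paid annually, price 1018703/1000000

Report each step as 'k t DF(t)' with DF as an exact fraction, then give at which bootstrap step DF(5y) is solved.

step 1 [1y] bond c/1=11/400: DF=(1992939/2000000 − 11/400·(0))/(1+11/400) = 4849/5000 ≈ 0.969800
step 2 [2y] zero: DF = P = 4827/5000 ≈ 0.965400
step 3 [3y] zero: DF = P = 9157/10000 ≈ 0.915700
step 4 [4y] swap r/1=1244/37265: DF=(1 − 1244/37265·(0.969800+0.965400+0.915700))/(1+1244/37265) = 2189/2500 ≈ 0.875600
step 5 [5y] swap r/1=1613/45652: DF=(1 − 1613/45652·(0.969800+0.965400+0.915700+0.875600))/(1+1613/45652) = 8387/10000 ≈ 0.838700
step 6 [6y] zero: DF = P = 519/625 ≈ 0.830400
step 7 [7y] bond c/1=13/400: DF=(1018703/1000000 − 13/400·(0.969800+0.965400+0.915700+0.875600+0.838700+0.830400))/(1+13/400) = 1021/1250 ≈ 0.816800

1 1 4849/5000
2 2 4827/5000
3 3 9157/10000
4 4 2189/2500
5 5 8387/10000
6 6 519/625
7 7 1021/1250
DF(5y) is solved at step 5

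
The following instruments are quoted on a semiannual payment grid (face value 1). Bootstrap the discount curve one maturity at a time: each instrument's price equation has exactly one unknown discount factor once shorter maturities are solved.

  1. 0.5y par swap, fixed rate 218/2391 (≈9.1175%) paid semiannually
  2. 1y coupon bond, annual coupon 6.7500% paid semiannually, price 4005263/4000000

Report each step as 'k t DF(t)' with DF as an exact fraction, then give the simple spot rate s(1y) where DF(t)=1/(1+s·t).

step 1 [0.5y] swap r/2=109/2391: DF=(1 − 109/2391·(0))/(1+109/2391) = 2391/2500 ≈ 0.956400
step 2 [1y] bond c/2=27/800: DF=(4005263/4000000 − 27/800·(0.956400))/(1+27/800) = 4687/5000 ≈ 0.937400

1 1/2 2391/2500
2 1 4687/5000
s(1y) = (1/(4687/5000) − 1)/(1) = 313/4687 ≈ 6.6780%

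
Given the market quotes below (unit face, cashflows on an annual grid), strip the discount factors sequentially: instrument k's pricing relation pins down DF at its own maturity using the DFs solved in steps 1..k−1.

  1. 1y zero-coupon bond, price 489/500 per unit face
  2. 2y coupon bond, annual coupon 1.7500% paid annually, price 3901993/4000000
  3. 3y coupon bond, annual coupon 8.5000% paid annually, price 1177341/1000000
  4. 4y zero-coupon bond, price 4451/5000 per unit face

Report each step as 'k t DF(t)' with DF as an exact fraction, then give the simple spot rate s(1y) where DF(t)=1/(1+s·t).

1 1 489/500
2 2 9419/10000
3 3 9347/10000
4 4 4451/5000
s(1y) = (1/(489/500) − 1)/(1) = 11/489 ≈ 2.2495%

step 1 [1y] zero: DF = P = 489/500 ≈ 0.978000
step 2 [2y] bond c/1=7/400: DF=(3901993/4000000 − 7/400·(0.978000))/(1+7/400) = 9419/10000 ≈ 0.941900
step 3 [3y] bond c/1=17/200: DF=(1177341/1000000 − 17/200·(0.978000+0.941900))/(1+17/200) = 9347/10000 ≈ 0.934700
step 4 [4y] zero: DF = P = 4451/5000 ≈ 0.890200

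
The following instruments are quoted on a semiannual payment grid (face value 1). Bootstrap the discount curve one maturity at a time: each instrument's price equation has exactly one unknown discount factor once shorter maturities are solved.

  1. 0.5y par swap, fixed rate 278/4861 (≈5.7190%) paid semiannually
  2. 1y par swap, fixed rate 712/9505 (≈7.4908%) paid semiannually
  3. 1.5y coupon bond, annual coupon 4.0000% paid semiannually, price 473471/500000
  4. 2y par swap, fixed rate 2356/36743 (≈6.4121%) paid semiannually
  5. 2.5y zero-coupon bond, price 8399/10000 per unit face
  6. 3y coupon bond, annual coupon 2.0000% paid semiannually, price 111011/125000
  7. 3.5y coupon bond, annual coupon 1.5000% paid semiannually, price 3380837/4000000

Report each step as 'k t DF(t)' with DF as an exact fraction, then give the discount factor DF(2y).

step 1 [0.5y] swap r/2=139/4861: DF=(1 − 139/4861·(0))/(1+139/4861) = 4861/5000 ≈ 0.972200
step 2 [1y] swap r/2=356/9505: DF=(1 − 356/9505·(0.972200))/(1+356/9505) = 1161/1250 ≈ 0.928800
step 3 [1.5y] bond c/2=1/50: DF=(473471/500000 − 1/50·(0.972200+0.928800))/(1+1/50) = 8911/10000 ≈ 0.891100
step 4 [2y] swap r/2=1178/36743: DF=(1 − 1178/36743·(0.972200+0.928800+0.891100))/(1+1178/36743) = 4411/5000 ≈ 0.882200
step 5 [2.5y] zero: DF = P = 8399/10000 ≈ 0.839900
step 6 [3y] bond c/2=1/100: DF=(111011/125000 − 1/100·(0.972200+0.928800+0.891100+0.882200+0.839900))/(1+1/100) = 4173/5000 ≈ 0.834600
step 7 [3.5y] bond c/2=3/400: DF=(3380837/4000000 − 3/400·(0.972200+0.928800+0.891100+0.882200+0.839900+0.834600))/(1+3/400) = 7991/10000 ≈ 0.799100

1 1/2 4861/5000
2 1 1161/1250
3 3/2 8911/10000
4 2 4411/5000
5 5/2 8399/10000
6 3 4173/5000
7 7/2 7991/10000
DF(2y) = 4411/5000 ≈ 0.882200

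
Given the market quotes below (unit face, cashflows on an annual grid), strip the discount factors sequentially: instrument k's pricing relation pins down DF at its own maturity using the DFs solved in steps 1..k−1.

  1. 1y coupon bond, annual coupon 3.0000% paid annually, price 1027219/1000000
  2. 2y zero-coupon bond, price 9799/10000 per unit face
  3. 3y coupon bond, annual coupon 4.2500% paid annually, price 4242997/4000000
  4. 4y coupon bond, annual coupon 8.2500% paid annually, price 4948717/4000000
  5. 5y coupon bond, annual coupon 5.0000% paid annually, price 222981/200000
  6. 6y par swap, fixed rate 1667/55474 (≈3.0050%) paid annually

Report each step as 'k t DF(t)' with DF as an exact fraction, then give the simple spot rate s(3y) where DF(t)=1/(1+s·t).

step 1 [1y] bond c/1=3/100: DF=(1027219/1000000 − 3/100·(0))/(1+3/100) = 9973/10000 ≈ 0.997300
step 2 [2y] zero: DF = P = 9799/10000 ≈ 0.979900
step 3 [3y] bond c/1=17/400: DF=(4242997/4000000 − 17/400·(0.997300+0.979900))/(1+17/400) = 9369/10000 ≈ 0.936900
step 4 [4y] bond c/1=33/400: DF=(4948717/4000000 − 33/400·(0.997300+0.979900+0.936900))/(1+33/400) = 1151/1250 ≈ 0.920800
step 5 [5y] bond c/1=1/20: DF=(222981/200000 − 1/20·(0.997300+0.979900+0.936900+0.920800))/(1+1/20) = 1099/1250 ≈ 0.879200
step 6 [6y] swap r/1=1667/55474: DF=(1 − 1667/55474·(0.997300+0.979900+0.936900+0.920800+0.879200))/(1+1667/55474) = 8333/10000 ≈ 0.833300

1 1 9973/10000
2 2 9799/10000
3 3 9369/10000
4 4 1151/1250
5 5 1099/1250
6 6 8333/10000
s(3y) = (1/(9369/10000) − 1)/(3) = 631/28107 ≈ 2.2450%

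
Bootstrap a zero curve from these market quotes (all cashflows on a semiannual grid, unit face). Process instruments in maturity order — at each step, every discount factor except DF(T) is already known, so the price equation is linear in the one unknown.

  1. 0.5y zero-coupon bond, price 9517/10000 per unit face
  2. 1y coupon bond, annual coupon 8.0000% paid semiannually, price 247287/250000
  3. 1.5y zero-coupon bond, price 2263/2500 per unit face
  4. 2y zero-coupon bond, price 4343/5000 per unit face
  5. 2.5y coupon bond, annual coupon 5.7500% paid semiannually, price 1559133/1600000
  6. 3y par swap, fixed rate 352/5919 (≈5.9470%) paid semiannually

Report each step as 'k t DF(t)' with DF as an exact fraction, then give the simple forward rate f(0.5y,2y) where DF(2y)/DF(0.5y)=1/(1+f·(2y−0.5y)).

1 1/2 9517/10000
2 1 1829/2000
3 3/2 2263/2500
4 2 4343/5000
5 5/2 1691/2000
6 3 526/625
f(0.5y,2y) = ((9517/10000)/(4343/5000) − 1)/(3/2) = 277/4343 ≈ 6.3781%

step 1 [0.5y] zero: DF = P = 9517/10000 ≈ 0.951700
step 2 [1y] bond c/2=1/25: DF=(247287/250000 − 1/25·(0.951700))/(1+1/25) = 1829/2000 ≈ 0.914500
step 3 [1.5y] zero: DF = P = 2263/2500 ≈ 0.905200
step 4 [2y] zero: DF = P = 4343/5000 ≈ 0.868600
step 5 [2.5y] bond c/2=23/800: DF=(1559133/1600000 − 23/800·(0.951700+0.914500+0.905200+0.868600))/(1+23/800) = 1691/2000 ≈ 0.845500
step 6 [3y] swap r/2=176/5919: DF=(1 − 176/5919·(0.951700+0.914500+0.905200+0.868600+0.845500))/(1+176/5919) = 526/625 ≈ 0.841600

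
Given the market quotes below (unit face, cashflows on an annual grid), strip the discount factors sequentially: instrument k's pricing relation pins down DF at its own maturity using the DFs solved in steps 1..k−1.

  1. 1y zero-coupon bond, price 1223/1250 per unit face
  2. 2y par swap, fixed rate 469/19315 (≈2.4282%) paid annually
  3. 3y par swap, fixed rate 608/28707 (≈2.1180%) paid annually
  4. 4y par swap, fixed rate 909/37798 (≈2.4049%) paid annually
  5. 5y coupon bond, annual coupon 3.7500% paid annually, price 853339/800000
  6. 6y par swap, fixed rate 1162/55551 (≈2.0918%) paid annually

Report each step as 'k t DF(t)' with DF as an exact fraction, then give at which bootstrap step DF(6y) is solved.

step 1 [1y] zero: DF = P = 1223/1250 ≈ 0.978400
step 2 [2y] swap r/1=469/19315: DF=(1 − 469/19315·(0.978400))/(1+469/19315) = 9531/10000 ≈ 0.953100
step 3 [3y] swap r/1=608/28707: DF=(1 − 608/28707·(0.978400+0.953100))/(1+608/28707) = 587/625 ≈ 0.939200
step 4 [4y] swap r/1=909/37798: DF=(1 − 909/37798·(0.978400+0.953100+0.939200))/(1+909/37798) = 9091/10000 ≈ 0.909100
step 5 [5y] bond c/1=3/80: DF=(853339/800000 − 3/80·(0.978400+0.953100+0.939200+0.909100))/(1+3/80) = 1783/2000 ≈ 0.891500
step 6 [6y] swap r/1=1162/55551: DF=(1 − 1162/55551·(0.978400+0.953100+0.939200+0.909100+0.891500))/(1+1162/55551) = 4419/5000 ≈ 0.883800

1 1 1223/1250
2 2 9531/10000
3 3 587/625
4 4 9091/10000
5 5 1783/2000
6 6 4419/5000
DF(6y) is solved at step 6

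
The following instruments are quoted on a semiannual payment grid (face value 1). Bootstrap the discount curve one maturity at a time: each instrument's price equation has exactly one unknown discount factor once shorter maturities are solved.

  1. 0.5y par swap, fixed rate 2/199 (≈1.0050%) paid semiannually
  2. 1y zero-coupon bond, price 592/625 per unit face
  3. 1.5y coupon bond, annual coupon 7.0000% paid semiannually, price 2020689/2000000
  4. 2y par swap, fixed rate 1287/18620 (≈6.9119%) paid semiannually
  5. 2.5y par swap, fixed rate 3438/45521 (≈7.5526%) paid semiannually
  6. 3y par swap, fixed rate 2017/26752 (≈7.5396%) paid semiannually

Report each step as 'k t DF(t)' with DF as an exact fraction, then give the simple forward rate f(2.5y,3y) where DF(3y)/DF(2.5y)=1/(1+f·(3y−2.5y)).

1 1/2 199/200
2 1 592/625
3 3/2 1821/2000
4 2 8713/10000
5 5/2 8281/10000
6 3 7983/10000
f(2.5y,3y) = ((8281/10000)/(7983/10000) − 1)/(1/2) = 596/7983 ≈ 7.4659%

step 1 [0.5y] swap r/2=1/199: DF=(1 − 1/199·(0))/(1+1/199) = 199/200 ≈ 0.995000
step 2 [1y] zero: DF = P = 592/625 ≈ 0.947200
step 3 [1.5y] bond c/2=7/200: DF=(2020689/2000000 − 7/200·(0.995000+0.947200))/(1+7/200) = 1821/2000 ≈ 0.910500
step 4 [2y] swap r/2=1287/37240: DF=(1 − 1287/37240·(0.995000+0.947200+0.910500))/(1+1287/37240) = 8713/10000 ≈ 0.871300
step 5 [2.5y] swap r/2=1719/45521: DF=(1 − 1719/45521·(0.995000+0.947200+0.910500+0.871300))/(1+1719/45521) = 8281/10000 ≈ 0.828100
step 6 [3y] swap r/2=2017/53504: DF=(1 − 2017/53504·(0.995000+0.947200+0.910500+0.871300+0.828100))/(1+2017/53504) = 7983/10000 ≈ 0.798300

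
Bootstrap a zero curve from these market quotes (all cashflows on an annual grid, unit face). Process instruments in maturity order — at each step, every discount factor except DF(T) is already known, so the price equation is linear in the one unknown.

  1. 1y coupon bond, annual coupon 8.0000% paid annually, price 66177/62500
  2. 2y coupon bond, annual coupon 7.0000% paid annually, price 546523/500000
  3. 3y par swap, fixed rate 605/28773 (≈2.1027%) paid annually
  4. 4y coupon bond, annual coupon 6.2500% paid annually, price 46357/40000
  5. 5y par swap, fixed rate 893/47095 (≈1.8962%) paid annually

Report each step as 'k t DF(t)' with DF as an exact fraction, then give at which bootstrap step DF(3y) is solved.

step 1 [1y] bond c/1=2/25: DF=(66177/62500 − 2/25·(0))/(1+2/25) = 2451/2500 ≈ 0.980400
step 2 [2y] bond c/1=7/100: DF=(546523/500000 − 7/100·(0.980400))/(1+7/100) = 4787/5000 ≈ 0.957400
step 3 [3y] swap r/1=605/28773: DF=(1 − 605/28773·(0.980400+0.957400))/(1+605/28773) = 1879/2000 ≈ 0.939500
step 4 [4y] bond c/1=1/16: DF=(46357/40000 − 1/16·(0.980400+0.957400+0.939500))/(1+1/16) = 1843/2000 ≈ 0.921500
step 5 [5y] swap r/1=893/47095: DF=(1 − 893/47095·(0.980400+0.957400+0.939500+0.921500))/(1+893/47095) = 9107/10000 ≈ 0.910700

1 1 2451/2500
2 2 4787/5000
3 3 1879/2000
4 4 1843/2000
5 5 9107/10000
DF(3y) is solved at step 3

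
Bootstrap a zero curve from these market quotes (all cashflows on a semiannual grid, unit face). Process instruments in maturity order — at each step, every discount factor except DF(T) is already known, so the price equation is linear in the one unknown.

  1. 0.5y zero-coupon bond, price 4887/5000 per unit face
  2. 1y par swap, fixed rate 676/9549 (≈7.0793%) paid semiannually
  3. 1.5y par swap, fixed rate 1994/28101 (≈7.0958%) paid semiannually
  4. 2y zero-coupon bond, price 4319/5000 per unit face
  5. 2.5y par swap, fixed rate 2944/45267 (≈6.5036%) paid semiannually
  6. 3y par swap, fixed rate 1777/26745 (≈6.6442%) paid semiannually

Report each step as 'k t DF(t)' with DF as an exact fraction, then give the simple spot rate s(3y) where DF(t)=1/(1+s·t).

step 1 [0.5y] zero: DF = P = 4887/5000 ≈ 0.977400
step 2 [1y] swap r/2=338/9549: DF=(1 − 338/9549·(0.977400))/(1+338/9549) = 2331/2500 ≈ 0.932400
step 3 [1.5y] swap r/2=997/28101: DF=(1 − 997/28101·(0.977400+0.932400))/(1+997/28101) = 9003/10000 ≈ 0.900300
step 4 [2y] zero: DF = P = 4319/5000 ≈ 0.863800
step 5 [2.5y] swap r/2=1472/45267: DF=(1 − 1472/45267·(0.977400+0.932400+0.900300+0.863800))/(1+1472/45267) = 533/625 ≈ 0.852800
step 6 [3y] swap r/2=1777/53490: DF=(1 − 1777/53490·(0.977400+0.932400+0.900300+0.863800+0.852800))/(1+1777/53490) = 8223/10000 ≈ 0.822300

1 1/2 4887/5000
2 1 2331/2500
3 3/2 9003/10000
4 2 4319/5000
5 5/2 533/625
6 3 8223/10000
s(3y) = (1/(8223/10000) − 1)/(3) = 1777/24669 ≈ 7.2034%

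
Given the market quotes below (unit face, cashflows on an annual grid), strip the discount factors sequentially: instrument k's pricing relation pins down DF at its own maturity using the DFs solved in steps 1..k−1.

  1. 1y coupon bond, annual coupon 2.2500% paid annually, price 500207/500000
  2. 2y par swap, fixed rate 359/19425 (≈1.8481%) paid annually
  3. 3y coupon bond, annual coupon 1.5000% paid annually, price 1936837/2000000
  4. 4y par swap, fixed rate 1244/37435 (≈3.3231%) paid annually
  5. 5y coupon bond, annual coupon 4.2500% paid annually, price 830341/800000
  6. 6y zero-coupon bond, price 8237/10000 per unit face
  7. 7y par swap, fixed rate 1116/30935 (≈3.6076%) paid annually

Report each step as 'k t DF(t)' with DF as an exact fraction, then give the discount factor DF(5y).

1 1 1223/1250
2 2 9641/10000
3 3 4627/5000
4 4 2189/2500
5 5 843/1000
6 6 8237/10000
7 7 971/1250
DF(5y) = 843/1000 ≈ 0.843000

step 1 [1y] bond c/1=9/400: DF=(500207/500000 − 9/400·(0))/(1+9/400) = 1223/1250 ≈ 0.978400
step 2 [2y] swap r/1=359/19425: DF=(1 − 359/19425·(0.978400))/(1+359/19425) = 9641/10000 ≈ 0.964100
step 3 [3y] bond c/1=3/200: DF=(1936837/2000000 − 3/200·(0.978400+0.964100))/(1+3/200) = 4627/5000 ≈ 0.925400
step 4 [4y] swap r/1=1244/37435: DF=(1 − 1244/37435·(0.978400+0.964100+0.925400))/(1+1244/37435) = 2189/2500 ≈ 0.875600
step 5 [5y] bond c/1=17/400: DF=(830341/800000 − 17/400·(0.978400+0.964100+0.925400+0.875600))/(1+17/400) = 843/1000 ≈ 0.843000
step 6 [6y] zero: DF = P = 8237/10000 ≈ 0.823700
step 7 [7y] swap r/1=1116/30935: DF=(1 − 1116/30935·(0.978400+0.964100+0.925400+0.875600+0.843000+0.823700))/(1+1116/30935) = 971/1250 ≈ 0.776800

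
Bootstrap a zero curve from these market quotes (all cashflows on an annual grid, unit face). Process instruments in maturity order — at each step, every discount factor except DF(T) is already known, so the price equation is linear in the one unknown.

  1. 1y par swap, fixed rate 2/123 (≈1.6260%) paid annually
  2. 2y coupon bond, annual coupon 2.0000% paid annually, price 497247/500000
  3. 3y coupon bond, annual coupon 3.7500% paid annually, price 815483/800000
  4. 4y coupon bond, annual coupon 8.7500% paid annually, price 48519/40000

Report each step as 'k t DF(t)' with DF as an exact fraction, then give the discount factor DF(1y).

1 1 123/125
2 2 9557/10000
3 3 2281/2500
4 4 8859/10000
DF(1y) = 123/125 ≈ 0.984000

step 1 [1y] swap r/1=2/123: DF=(1 − 2/123·(0))/(1+2/123) = 123/125 ≈ 0.984000
step 2 [2y] bond c/1=1/50: DF=(497247/500000 − 1/50·(0.984000))/(1+1/50) = 9557/10000 ≈ 0.955700
step 3 [3y] bond c/1=3/80: DF=(815483/800000 − 3/80·(0.984000+0.955700))/(1+3/80) = 2281/2500 ≈ 0.912400
step 4 [4y] bond c/1=7/80: DF=(48519/40000 − 7/80·(0.984000+0.955700+0.912400))/(1+7/80) = 8859/10000 ≈ 0.885900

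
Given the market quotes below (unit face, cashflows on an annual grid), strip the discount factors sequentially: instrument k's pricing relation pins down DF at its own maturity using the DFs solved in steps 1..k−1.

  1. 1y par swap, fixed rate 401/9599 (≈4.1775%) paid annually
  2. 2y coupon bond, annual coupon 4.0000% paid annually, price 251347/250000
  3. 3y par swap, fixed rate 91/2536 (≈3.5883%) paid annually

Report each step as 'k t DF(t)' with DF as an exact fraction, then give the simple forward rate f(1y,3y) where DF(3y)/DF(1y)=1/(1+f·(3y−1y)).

1 1 9599/10000
2 2 4649/5000
3 3 8999/10000
f(1y,3y) = ((9599/10000)/(8999/10000) − 1)/(2) = 300/8999 ≈ 3.3337%

step 1 [1y] swap r/1=401/9599: DF=(1 − 401/9599·(0))/(1+401/9599) = 9599/10000 ≈ 0.959900
step 2 [2y] bond c/1=1/25: DF=(251347/250000 − 1/25·(0.959900))/(1+1/25) = 4649/5000 ≈ 0.929800
step 3 [3y] swap r/1=91/2536: DF=(1 − 91/2536·(0.959900+0.929800))/(1+91/2536) = 8999/10000 ≈ 0.899900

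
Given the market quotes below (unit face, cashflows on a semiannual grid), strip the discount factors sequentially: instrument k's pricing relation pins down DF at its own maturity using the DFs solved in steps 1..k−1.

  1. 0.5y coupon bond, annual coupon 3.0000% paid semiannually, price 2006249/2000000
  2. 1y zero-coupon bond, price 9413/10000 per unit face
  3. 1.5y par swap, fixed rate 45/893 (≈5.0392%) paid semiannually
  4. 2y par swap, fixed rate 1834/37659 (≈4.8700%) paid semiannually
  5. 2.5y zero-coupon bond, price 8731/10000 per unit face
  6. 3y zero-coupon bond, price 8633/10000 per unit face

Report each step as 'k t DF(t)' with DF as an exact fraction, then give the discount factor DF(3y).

1 1/2 9883/10000
2 1 9413/10000
3 3/2 116/125
4 2 9083/10000
5 5/2 8731/10000
6 3 8633/10000
DF(3y) = 8633/10000 ≈ 0.863300

step 1 [0.5y] bond c/2=3/200: DF=(2006249/2000000 − 3/200·(0))/(1+3/200) = 9883/10000 ≈ 0.988300
step 2 [1y] zero: DF = P = 9413/10000 ≈ 0.941300
step 3 [1.5y] swap r/2=45/1786: DF=(1 − 45/1786·(0.988300+0.941300))/(1+45/1786) = 116/125 ≈ 0.928000
step 4 [2y] swap r/2=917/37659: DF=(1 − 917/37659·(0.988300+0.941300+0.928000))/(1+917/37659) = 9083/10000 ≈ 0.908300
step 5 [2.5y] zero: DF = P = 8731/10000 ≈ 0.873100
step 6 [3y] zero: DF = P = 8633/10000 ≈ 0.863300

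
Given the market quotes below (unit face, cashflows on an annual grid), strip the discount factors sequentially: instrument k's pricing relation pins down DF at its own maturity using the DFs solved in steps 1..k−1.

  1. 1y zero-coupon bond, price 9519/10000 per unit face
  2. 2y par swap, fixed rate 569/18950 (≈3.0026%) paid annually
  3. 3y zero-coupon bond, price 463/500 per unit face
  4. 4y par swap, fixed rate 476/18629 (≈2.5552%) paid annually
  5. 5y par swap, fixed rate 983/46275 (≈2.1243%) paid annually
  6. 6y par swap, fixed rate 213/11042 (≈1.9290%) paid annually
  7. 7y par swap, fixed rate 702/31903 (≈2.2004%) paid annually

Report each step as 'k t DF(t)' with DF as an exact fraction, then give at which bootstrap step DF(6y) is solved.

step 1 [1y] zero: DF = P = 9519/10000 ≈ 0.951900
step 2 [2y] swap r/1=569/18950: DF=(1 − 569/18950·(0.951900))/(1+569/18950) = 9431/10000 ≈ 0.943100
step 3 [3y] zero: DF = P = 463/500 ≈ 0.926000
step 4 [4y] swap r/1=476/18629: DF=(1 − 476/18629·(0.951900+0.943100+0.926000))/(1+476/18629) = 1131/1250 ≈ 0.904800
step 5 [5y] swap r/1=983/46275: DF=(1 − 983/46275·(0.951900+0.943100+0.926000+0.904800))/(1+983/46275) = 9017/10000 ≈ 0.901700
step 6 [6y] swap r/1=213/11042: DF=(1 − 213/11042·(0.951900+0.943100+0.926000+0.904800+0.901700))/(1+213/11042) = 1787/2000 ≈ 0.893500
step 7 [7y] swap r/1=702/31903: DF=(1 − 702/31903·(0.951900+0.943100+0.926000+0.904800+0.901700+0.893500))/(1+702/31903) = 2149/2500 ≈ 0.859600

1 1 9519/10000
2 2 9431/10000
3 3 463/500
4 4 1131/1250
5 5 9017/10000
6 6 1787/2000
7 7 2149/2500
DF(6y) is solved at step 6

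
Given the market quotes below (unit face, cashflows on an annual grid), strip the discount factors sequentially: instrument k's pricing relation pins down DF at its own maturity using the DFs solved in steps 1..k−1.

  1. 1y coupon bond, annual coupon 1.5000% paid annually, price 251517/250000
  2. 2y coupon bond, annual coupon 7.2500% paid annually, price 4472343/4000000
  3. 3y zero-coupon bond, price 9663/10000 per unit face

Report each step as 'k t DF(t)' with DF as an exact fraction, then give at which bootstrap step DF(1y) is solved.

step 1 [1y] bond c/1=3/200: DF=(251517/250000 − 3/200·(0))/(1+3/200) = 1239/1250 ≈ 0.991200
step 2 [2y] bond c/1=29/400: DF=(4472343/4000000 − 29/400·(0.991200))/(1+29/400) = 1951/2000 ≈ 0.975500
step 3 [3y] zero: DF = P = 9663/10000 ≈ 0.966300

1 1 1239/1250
2 2 1951/2000
3 3 9663/10000
DF(1y) is solved at step 1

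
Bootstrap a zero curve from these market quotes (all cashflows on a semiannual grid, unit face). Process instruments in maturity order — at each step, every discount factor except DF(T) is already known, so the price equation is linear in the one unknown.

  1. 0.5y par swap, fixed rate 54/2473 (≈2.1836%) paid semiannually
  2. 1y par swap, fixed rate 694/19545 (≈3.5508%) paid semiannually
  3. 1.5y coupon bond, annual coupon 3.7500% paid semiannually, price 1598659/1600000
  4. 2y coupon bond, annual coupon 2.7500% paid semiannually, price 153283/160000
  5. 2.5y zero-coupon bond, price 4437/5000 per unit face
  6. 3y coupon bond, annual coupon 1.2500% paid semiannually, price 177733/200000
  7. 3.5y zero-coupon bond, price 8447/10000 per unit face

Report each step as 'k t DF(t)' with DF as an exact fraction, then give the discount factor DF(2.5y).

step 1 [0.5y] swap r/2=27/2473: DF=(1 − 27/2473·(0))/(1+27/2473) = 2473/2500 ≈ 0.989200
step 2 [1y] swap r/2=347/19545: DF=(1 − 347/19545·(0.989200))/(1+347/19545) = 9653/10000 ≈ 0.965300
step 3 [1.5y] bond c/2=3/160: DF=(1598659/1600000 − 3/160·(0.989200+0.965300))/(1+3/160) = 1181/1250 ≈ 0.944800
step 4 [2y] bond c/2=11/800: DF=(153283/160000 − 11/800·(0.989200+0.965300+0.944800))/(1+11/800) = 9057/10000 ≈ 0.905700
step 5 [2.5y] zero: DF = P = 4437/5000 ≈ 0.887400
step 6 [3y] bond c/2=1/160: DF=(177733/200000 − 1/160·(0.989200+0.965300+0.944800+0.905700+0.887400))/(1+1/160) = 427/500 ≈ 0.854000
step 7 [3.5y] zero: DF = P = 8447/10000 ≈ 0.844700

1 1/2 2473/2500
2 1 9653/10000
3 3/2 1181/1250
4 2 9057/10000
5 5/2 4437/5000
6 3 427/500
7 7/2 8447/10000
DF(2.5y) = 4437/5000 ≈ 0.887400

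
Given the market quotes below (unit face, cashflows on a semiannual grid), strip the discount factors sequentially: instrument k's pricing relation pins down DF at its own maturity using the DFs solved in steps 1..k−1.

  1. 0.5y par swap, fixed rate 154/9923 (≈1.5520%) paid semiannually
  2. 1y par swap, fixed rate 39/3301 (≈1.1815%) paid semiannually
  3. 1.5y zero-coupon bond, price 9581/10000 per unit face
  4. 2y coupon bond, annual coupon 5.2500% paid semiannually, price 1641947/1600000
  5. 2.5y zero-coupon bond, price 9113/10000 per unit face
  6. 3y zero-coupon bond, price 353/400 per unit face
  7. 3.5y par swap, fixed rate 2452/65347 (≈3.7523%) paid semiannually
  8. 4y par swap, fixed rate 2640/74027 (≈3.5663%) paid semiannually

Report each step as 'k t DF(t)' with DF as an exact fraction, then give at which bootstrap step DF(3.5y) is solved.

1 1/2 9923/10000
2 1 9883/10000
3 3/2 9581/10000
4 2 578/625
5 5/2 9113/10000
6 3 353/400
7 7/2 4387/5000
8 4 217/250
DF(3.5y) is solved at step 7

step 1 [0.5y] swap r/2=77/9923: DF=(1 − 77/9923·(0))/(1+77/9923) = 9923/10000 ≈ 0.992300
step 2 [1y] swap r/2=39/6602: DF=(1 − 39/6602·(0.992300))/(1+39/6602) = 9883/10000 ≈ 0.988300
step 3 [1.5y] zero: DF = P = 9581/10000 ≈ 0.958100
step 4 [2y] bond c/2=21/800: DF=(1641947/1600000 − 21/800·(0.992300+0.988300+0.958100))/(1+21/800) = 578/625 ≈ 0.924800
step 5 [2.5y] zero: DF = P = 9113/10000 ≈ 0.911300
step 6 [3y] zero: DF = P = 353/400 ≈ 0.882500
step 7 [3.5y] swap r/2=1226/65347: DF=(1 − 1226/65347·(0.992300+0.988300+0.958100+0.924800+0.911300+0.882500))/(1+1226/65347) = 4387/5000 ≈ 0.877400
step 8 [4y] swap r/2=1320/74027: DF=(1 − 1320/74027·(0.992300+0.988300+0.958100+0.924800+0.911300+0.882500+0.877400))/(1+1320/74027) = 217/250 ≈ 0.868000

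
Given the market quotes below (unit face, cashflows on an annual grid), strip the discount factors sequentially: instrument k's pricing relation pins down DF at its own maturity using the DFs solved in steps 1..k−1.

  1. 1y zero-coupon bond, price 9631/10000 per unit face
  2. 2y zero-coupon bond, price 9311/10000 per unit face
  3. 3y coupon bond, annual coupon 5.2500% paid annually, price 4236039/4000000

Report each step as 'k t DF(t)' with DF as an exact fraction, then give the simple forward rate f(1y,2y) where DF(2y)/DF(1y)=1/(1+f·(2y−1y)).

1 1 9631/10000
2 2 9311/10000
3 3 9117/10000
f(1y,2y) = ((9631/10000)/(9311/10000) − 1)/(1) = 320/9311 ≈ 3.4368%

step 1 [1y] zero: DF = P = 9631/10000 ≈ 0.963100
step 2 [2y] zero: DF = P = 9311/10000 ≈ 0.931100
step 3 [3y] bond c/1=21/400: DF=(4236039/4000000 − 21/400·(0.963100+0.931100))/(1+21/400) = 9117/10000 ≈ 0.911700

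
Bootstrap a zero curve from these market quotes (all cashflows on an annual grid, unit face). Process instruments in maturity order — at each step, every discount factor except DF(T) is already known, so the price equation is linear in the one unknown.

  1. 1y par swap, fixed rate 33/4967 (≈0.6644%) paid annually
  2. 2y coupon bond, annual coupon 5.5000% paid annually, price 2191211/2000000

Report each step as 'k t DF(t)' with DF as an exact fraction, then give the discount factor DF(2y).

step 1 [1y] swap r/1=33/4967: DF=(1 − 33/4967·(0))/(1+33/4967) = 4967/5000 ≈ 0.993400
step 2 [2y] bond c/1=11/200: DF=(2191211/2000000 − 11/200·(0.993400))/(1+11/200) = 9867/10000 ≈ 0.986700

1 1 4967/5000
2 2 9867/10000
DF(2y) = 9867/10000 ≈ 0.986700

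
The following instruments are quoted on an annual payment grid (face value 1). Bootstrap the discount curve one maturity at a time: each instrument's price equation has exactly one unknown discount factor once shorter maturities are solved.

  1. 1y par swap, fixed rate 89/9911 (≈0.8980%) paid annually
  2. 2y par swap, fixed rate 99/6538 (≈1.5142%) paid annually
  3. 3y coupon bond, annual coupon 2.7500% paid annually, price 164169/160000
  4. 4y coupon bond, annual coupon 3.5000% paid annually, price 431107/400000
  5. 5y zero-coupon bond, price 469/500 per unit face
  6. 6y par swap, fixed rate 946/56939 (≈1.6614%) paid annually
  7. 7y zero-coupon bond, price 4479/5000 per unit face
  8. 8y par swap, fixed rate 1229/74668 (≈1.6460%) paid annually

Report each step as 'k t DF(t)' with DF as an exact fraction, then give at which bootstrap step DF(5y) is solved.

step 1 [1y] swap r/1=89/9911: DF=(1 − 89/9911·(0))/(1+89/9911) = 9911/10000 ≈ 0.991100
step 2 [2y] swap r/1=99/6538: DF=(1 − 99/6538·(0.991100))/(1+99/6538) = 9703/10000 ≈ 0.970300
step 3 [3y] bond c/1=11/400: DF=(164169/160000 − 11/400·(0.991100+0.970300))/(1+11/400) = 9461/10000 ≈ 0.946100
step 4 [4y] bond c/1=7/200: DF=(431107/400000 − 7/200·(0.991100+0.970300+0.946100))/(1+7/200) = 943/1000 ≈ 0.943000
step 5 [5y] zero: DF = P = 469/500 ≈ 0.938000
step 6 [6y] swap r/1=946/56939: DF=(1 − 946/56939·(0.991100+0.970300+0.946100+0.943000+0.938000))/(1+946/56939) = 4527/5000 ≈ 0.905400
step 7 [7y] zero: DF = P = 4479/5000 ≈ 0.895800
step 8 [8y] swap r/1=1229/74668: DF=(1 − 1229/74668·(0.991100+0.970300+0.946100+0.943000+0.938000+0.905400+0.895800))/(1+1229/74668) = 8771/10000 ≈ 0.877100

1 1 9911/10000
2 2 9703/10000
3 3 9461/10000
4 4 943/1000
5 5 469/500
6 6 4527/5000
7 7 4479/5000
8 8 8771/10000
DF(5y) is solved at step 5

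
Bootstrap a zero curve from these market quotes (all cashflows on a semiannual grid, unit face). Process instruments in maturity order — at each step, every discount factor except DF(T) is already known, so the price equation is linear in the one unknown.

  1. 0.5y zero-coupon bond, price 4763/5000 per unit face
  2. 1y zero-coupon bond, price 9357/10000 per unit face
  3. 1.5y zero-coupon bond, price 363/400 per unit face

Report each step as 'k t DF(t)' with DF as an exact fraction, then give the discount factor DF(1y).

1 1/2 4763/5000
2 1 9357/10000
3 3/2 363/400
DF(1y) = 9357/10000 ≈ 0.935700

step 1 [0.5y] zero: DF = P = 4763/5000 ≈ 0.952600
step 2 [1y] zero: DF = P = 9357/10000 ≈ 0.935700
step 3 [1.5y] zero: DF = P = 363/400 ≈ 0.907500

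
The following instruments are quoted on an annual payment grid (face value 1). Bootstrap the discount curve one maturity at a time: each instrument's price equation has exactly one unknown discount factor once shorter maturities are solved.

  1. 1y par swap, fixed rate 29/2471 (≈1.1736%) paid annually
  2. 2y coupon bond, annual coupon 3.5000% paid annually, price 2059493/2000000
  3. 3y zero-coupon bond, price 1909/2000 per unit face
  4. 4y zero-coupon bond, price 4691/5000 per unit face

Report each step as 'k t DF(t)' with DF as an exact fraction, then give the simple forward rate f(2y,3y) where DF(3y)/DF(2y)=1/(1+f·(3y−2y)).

step 1 [1y] swap r/1=29/2471: DF=(1 − 29/2471·(0))/(1+29/2471) = 2471/2500 ≈ 0.988400
step 2 [2y] bond c/1=7/200: DF=(2059493/2000000 − 7/200·(0.988400))/(1+7/200) = 1923/2000 ≈ 0.961500
step 3 [3y] zero: DF = P = 1909/2000 ≈ 0.954500
step 4 [4y] zero: DF = P = 4691/5000 ≈ 0.938200

1 1 2471/2500
2 2 1923/2000
3 3 1909/2000
4 4 4691/5000
f(2y,3y) = ((1923/2000)/(1909/2000) − 1)/(1) = 14/1909 ≈ 0.7334%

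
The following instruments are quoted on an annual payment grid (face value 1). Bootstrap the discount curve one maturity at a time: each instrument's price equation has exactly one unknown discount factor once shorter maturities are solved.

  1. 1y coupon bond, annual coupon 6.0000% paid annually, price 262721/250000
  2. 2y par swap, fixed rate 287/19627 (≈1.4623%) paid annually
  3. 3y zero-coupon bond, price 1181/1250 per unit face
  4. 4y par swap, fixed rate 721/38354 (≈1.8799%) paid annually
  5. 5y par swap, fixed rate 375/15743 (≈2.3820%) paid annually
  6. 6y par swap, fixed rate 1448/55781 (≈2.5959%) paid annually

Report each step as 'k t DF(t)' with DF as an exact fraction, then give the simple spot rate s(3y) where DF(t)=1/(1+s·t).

step 1 [1y] bond c/1=3/50: DF=(262721/250000 − 3/50·(0))/(1+3/50) = 4957/5000 ≈ 0.991400
step 2 [2y] swap r/1=287/19627: DF=(1 − 287/19627·(0.991400))/(1+287/19627) = 9713/10000 ≈ 0.971300
step 3 [3y] zero: DF = P = 1181/1250 ≈ 0.944800
step 4 [4y] swap r/1=721/38354: DF=(1 − 721/38354·(0.991400+0.971300+0.944800))/(1+721/38354) = 9279/10000 ≈ 0.927900
step 5 [5y] swap r/1=375/15743: DF=(1 − 375/15743·(0.991400+0.971300+0.944800+0.927900))/(1+375/15743) = 71/80 ≈ 0.887500
step 6 [6y] swap r/1=1448/55781: DF=(1 − 1448/55781·(0.991400+0.971300+0.944800+0.927900+0.887500))/(1+1448/55781) = 1069/1250 ≈ 0.855200

1 1 4957/5000
2 2 9713/10000
3 3 1181/1250
4 4 9279/10000
5 5 71/80
6 6 1069/1250
s(3y) = (1/(1181/1250) − 1)/(3) = 23/1181 ≈ 1.9475%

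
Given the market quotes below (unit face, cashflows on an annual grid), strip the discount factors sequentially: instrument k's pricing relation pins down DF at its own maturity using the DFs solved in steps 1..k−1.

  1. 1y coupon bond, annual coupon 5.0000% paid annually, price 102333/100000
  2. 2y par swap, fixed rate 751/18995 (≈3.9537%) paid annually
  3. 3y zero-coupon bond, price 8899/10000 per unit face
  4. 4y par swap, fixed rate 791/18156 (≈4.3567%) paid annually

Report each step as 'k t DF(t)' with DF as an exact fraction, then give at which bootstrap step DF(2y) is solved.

step 1 [1y] bond c/1=1/20: DF=(102333/100000 − 1/20·(0))/(1+1/20) = 4873/5000 ≈ 0.974600
step 2 [2y] swap r/1=751/18995: DF=(1 − 751/18995·(0.974600))/(1+751/18995) = 9249/10000 ≈ 0.924900
step 3 [3y] zero: DF = P = 8899/10000 ≈ 0.889900
step 4 [4y] swap r/1=791/18156: DF=(1 − 791/18156·(0.974600+0.924900+0.889900))/(1+791/18156) = 4209/5000 ≈ 0.841800

1 1 4873/5000
2 2 9249/10000
3 3 8899/10000
4 4 4209/5000
DF(2y) is solved at step 2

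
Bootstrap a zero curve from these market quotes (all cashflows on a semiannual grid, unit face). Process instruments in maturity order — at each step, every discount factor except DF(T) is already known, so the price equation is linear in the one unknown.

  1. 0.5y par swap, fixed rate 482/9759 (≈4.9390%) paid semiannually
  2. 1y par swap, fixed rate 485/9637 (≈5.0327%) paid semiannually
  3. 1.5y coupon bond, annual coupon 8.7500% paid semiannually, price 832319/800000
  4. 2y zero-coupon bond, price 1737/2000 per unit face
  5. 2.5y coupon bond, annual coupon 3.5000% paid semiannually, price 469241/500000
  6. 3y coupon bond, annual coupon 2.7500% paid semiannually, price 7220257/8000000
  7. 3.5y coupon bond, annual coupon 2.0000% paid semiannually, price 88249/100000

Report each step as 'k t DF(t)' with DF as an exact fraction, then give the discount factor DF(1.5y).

1 1/2 9759/10000
2 1 1903/2000
3 3/2 229/250
4 2 1737/2000
5 5/2 1717/2000
6 3 8283/10000
7 7/2 8203/10000
DF(1.5y) = 229/250 ≈ 0.916000

step 1 [0.5y] swap r/2=241/9759: DF=(1 − 241/9759·(0))/(1+241/9759) = 9759/10000 ≈ 0.975900
step 2 [1y] swap r/2=485/19274: DF=(1 − 485/19274·(0.975900))/(1+485/19274) = 1903/2000 ≈ 0.951500
step 3 [1.5y] bond c/2=7/160: DF=(832319/800000 − 7/160·(0.975900+0.951500))/(1+7/160) = 229/250 ≈ 0.916000
step 4 [2y] zero: DF = P = 1737/2000 ≈ 0.868500
step 5 [2.5y] bond c/2=7/400: DF=(469241/500000 − 7/400·(0.975900+0.951500+0.916000+0.868500))/(1+7/400) = 1717/2000 ≈ 0.858500
step 6 [3y] bond c/2=11/800: DF=(7220257/8000000 − 11/800·(0.975900+0.951500+0.916000+0.868500+0.858500))/(1+11/800) = 8283/10000 ≈ 0.828300
step 7 [3.5y] bond c/2=1/100: DF=(88249/100000 − 1/100·(0.975900+0.951500+0.916000+0.868500+0.858500+0.828300))/(1+1/100) = 8203/10000 ≈ 0.820300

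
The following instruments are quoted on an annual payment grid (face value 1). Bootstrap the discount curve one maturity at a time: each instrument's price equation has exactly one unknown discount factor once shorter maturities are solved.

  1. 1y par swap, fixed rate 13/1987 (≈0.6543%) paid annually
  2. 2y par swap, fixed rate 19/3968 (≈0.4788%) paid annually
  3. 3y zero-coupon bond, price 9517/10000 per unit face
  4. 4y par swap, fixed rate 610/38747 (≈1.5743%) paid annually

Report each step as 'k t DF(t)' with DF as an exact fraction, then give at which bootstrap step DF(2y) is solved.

1 1 1987/2000
2 2 1981/2000
3 3 9517/10000
4 4 939/1000
DF(2y) is solved at step 2

step 1 [1y] swap r/1=13/1987: DF=(1 − 13/1987·(0))/(1+13/1987) = 1987/2000 ≈ 0.993500
step 2 [2y] swap r/1=19/3968: DF=(1 − 19/3968·(0.993500))/(1+19/3968) = 1981/2000 ≈ 0.990500
step 3 [3y] zero: DF = P = 9517/10000 ≈ 0.951700
step 4 [4y] swap r/1=610/38747: DF=(1 − 610/38747·(0.993500+0.990500+0.951700))/(1+610/38747) = 939/1000 ≈ 0.939000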